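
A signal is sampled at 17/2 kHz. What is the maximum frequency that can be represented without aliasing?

The maximum frequency that can be represented without aliasing
is the Nyquist frequency: f_max = f_s / 2 = 17/2 kHz / 2 = 17/4 kHz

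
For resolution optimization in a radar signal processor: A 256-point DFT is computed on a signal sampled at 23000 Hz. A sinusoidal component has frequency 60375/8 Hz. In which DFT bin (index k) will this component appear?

DFT frequency resolution = f_s/N = 23000/256 = 2875/32 Hz
Bin index k = f_signal / resolution = 60375/8 / 2875/32 = 84
The signal frequency 60375/8 Hz falls in DFT bin k = 84.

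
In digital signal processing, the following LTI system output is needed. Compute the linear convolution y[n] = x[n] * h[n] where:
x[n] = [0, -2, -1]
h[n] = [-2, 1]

y[n] = sum_k x[k]*h[n-k]. Output length = len(x) + len(h) - 1 = 3 + 2 - 1 = 4.
y[0] = 0*-2 = 0
y[1] = -2*-2 + 0*1 = 4
y[2] = -1*-2 + -2*1 = 0
y[3] = -1*1 = -1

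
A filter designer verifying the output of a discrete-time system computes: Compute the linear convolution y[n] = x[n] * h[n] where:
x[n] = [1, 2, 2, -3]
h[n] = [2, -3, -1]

y[n] = sum_k x[k]*h[n-k]. Output length = len(x) + len(h) - 1 = 4 + 3 - 1 = 6.
y[0] = 1*2 = 2
y[1] = 2*2 + 1*-3 = 1
y[2] = 2*2 + 2*-3 + 1*-1 = -3
y[3] = -3*2 + 2*-3 + 2*-1 = -14
y[4] = -3*-3 + 2*-1 = 7
y[5] = -3*-1 = 3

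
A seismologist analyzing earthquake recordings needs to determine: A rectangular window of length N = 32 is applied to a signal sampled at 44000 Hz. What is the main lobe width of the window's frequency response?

For a rectangular window of length N,
the main lobe width in frequency is 2*f_s/N.
= 2*44000/32 = 2750 Hz
This determines the minimum frequency separation for resolving two sinusoids.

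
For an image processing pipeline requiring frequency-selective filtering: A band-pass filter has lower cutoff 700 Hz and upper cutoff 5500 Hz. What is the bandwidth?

Bandwidth = f_high - f_low
= 5500 Hz - 700 Hz = 4800 Hz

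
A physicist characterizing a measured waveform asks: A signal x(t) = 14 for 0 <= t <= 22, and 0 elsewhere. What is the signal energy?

Energy = integral of |x(t)|^2 dt over the signal duration
= 14^2 * 22 = 196 * 22 = 4312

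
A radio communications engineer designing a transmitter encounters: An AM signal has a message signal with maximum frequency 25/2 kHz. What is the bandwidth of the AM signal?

In AM (double-sideband), the bandwidth is twice the message frequency.
BW = 2 * f_m = 2 * 25/2 kHz = 25 kHz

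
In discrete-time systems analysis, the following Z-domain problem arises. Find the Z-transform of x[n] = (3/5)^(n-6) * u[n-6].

Time-shifting property: if X(z) = Z{x[n]}, then Z{x[n-d]} = z^(-d) * X(z)
X(z) = z/(z - 3/5) for x[n] = (3/5)^n * u[n]
Z{x[n-6]} = z^(-6) * z/(z - 3/5) = z^(-5)/(z - 3/5)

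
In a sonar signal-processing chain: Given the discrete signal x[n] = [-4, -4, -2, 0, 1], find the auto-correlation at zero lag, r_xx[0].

The auto-correlation at zero lag r_xx[0] equals the signal energy.
r_xx[0] = sum of x[n]^2 = (-4)^2 + (-4)^2 + (-2)^2 + 0^2 + 1^2
= 16 + 16 + 4 + 0 + 1 = 37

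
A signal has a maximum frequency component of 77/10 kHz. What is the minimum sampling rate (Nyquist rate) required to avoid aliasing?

By the Nyquist-Shannon sampling theorem,
the minimum sampling rate (Nyquist rate) must be at least 2 * f_max.
Nyquist rate = 2 * 77/10 kHz = 77/5 kHz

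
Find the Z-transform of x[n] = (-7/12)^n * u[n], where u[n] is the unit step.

The Z-transform of a^n * u[n] is z/(z-a) for |z| > |a|.
Here a = -7/12, so X(z) = z/(z - (-7/12)) = 12z/(12z + 7)
ROC: |z| > 7/12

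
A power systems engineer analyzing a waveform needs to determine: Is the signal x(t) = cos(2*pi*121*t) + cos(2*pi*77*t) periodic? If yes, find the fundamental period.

f1 = 121 Hz, f2 = 77 Hz
Period T1 = 1/121, T2 = 1/77
Ratio T1/T2 = 77/121, which is rational.
The signal is periodic with fundamental period T = 1/GCD(121,77) = 1/11 s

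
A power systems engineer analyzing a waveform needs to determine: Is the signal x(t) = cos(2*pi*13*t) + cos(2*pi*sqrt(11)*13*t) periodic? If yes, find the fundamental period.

f1 = 13 Hz, f2 = 13*sqrt(11) Hz
Ratio f2/f1 = sqrt(11), which is irrational.
Since the frequency ratio is irrational, no common period exists.
The signal is not periodic.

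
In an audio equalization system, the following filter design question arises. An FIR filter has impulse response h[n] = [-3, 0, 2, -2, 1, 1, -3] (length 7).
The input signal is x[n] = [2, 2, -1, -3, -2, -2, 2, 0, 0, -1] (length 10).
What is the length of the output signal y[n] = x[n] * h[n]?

For linear convolution, the output length is:
len(y) = len(x) + len(h) - 1 = 10 + 7 - 1 = 16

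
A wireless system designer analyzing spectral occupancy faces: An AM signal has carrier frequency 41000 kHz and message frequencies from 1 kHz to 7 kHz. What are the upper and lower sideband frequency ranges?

Upper sideband (USB) = fc + [fm_low, fm_high] = 41000 + [1, 7] = [41001, 41007] kHz
Lower sideband (LSB) = fc - [fm_high, fm_low] = 41000 - [7, 1] = [40993, 40999] kHz
Total occupied spectrum: 40993 kHz to 41007 kHz (plus carrier at 41000 kHz)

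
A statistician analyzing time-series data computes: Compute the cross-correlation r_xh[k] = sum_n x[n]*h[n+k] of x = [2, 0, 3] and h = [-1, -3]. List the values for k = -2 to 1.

Both sequences indexed from 0 and zero outside their support.
Lags with overlap: k = -2 to 1.
  r_xh[-2] = x[2]*h[0] = -3
  r_xh[-1] = x[1]*h[0] + x[2]*h[1] = -9
  r_xh[0] = x[0]*h[0] + x[1]*h[1] = -2
  r_xh[1] = x[0]*h[1] = -6
r_xh = [-3, -9, -2, -6] (for k = -2, ..., 1)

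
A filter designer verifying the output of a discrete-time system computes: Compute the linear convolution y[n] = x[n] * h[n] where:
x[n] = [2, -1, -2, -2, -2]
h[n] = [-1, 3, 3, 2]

y[n] = sum_k x[k]*h[n-k]. Output length = len(x) + len(h) - 1 = 5 + 4 - 1 = 8.
y[0] = 2*-1 = -2
y[1] = -1*-1 + 2*3 = 7
y[2] = -2*-1 + -1*3 + 2*3 = 5
y[3] = -2*-1 + -2*3 + -1*3 + 2*2 = -3
y[4] = -2*-1 + -2*3 + -2*3 + -1*2 = -12
y[5] = -2*3 + -2*3 + -2*2 = -16
y[6] = -2*3 + -2*2 = -10
y[7] = -2*2 = -4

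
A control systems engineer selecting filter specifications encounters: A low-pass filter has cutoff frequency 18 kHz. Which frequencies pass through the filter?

A low-pass filter passes all frequencies below the cutoff frequency 18 kHz and attenuates higher frequencies.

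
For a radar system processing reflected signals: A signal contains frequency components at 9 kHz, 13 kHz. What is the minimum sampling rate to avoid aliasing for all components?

The highest frequency component is f_max = 13 kHz.
Nyquist rate = 2 * f_max = 2 * 13 kHz = 26 kHz.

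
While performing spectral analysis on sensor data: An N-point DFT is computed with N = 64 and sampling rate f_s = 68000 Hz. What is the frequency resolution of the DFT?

DFT frequency resolution = f_s / N
= 68000 / 64 = 2125/2 Hz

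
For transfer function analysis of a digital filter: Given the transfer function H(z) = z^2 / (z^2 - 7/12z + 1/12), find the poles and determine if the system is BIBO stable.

Poles are roots of the denominator: z^2 - 7/12z + 1/12 = 0.
Quadratic formula: z = [-(-7/12) +/- sqrt((-7/12)^2 - 4*(1/12))] / 2
Discriminant = 49/144 - 1/3 = 1/144; sqrt = 1/12.
z = (7/12 +/- 1/12) / 2 => z = 1/3 or z = 1/4.
|p1| = 1/3, |p2| = 1/4.
For BIBO stability, all poles must lie inside the unit circle (|p| < 1).
System is STABLE since both |p| < 1.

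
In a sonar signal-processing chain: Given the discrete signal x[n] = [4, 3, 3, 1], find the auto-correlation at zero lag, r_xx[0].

The auto-correlation at zero lag r_xx[0] equals the signal energy.
r_xx[0] = sum of x[n]^2 = 4^2 + 3^2 + 3^2 + 1^2
= 16 + 9 + 9 + 1 = 35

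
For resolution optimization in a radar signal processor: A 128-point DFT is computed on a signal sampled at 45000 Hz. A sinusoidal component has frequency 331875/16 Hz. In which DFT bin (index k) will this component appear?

DFT frequency resolution = f_s/N = 45000/128 = 5625/16 Hz
Bin index k = f_signal / resolution = 331875/16 / 5625/16 = 59
The signal frequency 331875/16 Hz falls in DFT bin k = 59.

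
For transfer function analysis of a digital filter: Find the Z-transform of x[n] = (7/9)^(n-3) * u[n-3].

Time-shifting property: if X(z) = Z{x[n]}, then Z{x[n-d]} = z^(-d) * X(z)
X(z) = z/(z - 7/9) for x[n] = (7/9)^n * u[n]
Z{x[n-3]} = z^(-3) * z/(z - 7/9) = z^(-2)/(z - 7/9)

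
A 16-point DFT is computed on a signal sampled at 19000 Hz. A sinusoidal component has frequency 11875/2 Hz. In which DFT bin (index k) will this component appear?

DFT frequency resolution = f_s/N = 19000/16 = 2375/2 Hz
Bin index k = f_signal / resolution = 11875/2 / 2375/2 = 5
The signal frequency 11875/2 Hz falls in DFT bin k = 5.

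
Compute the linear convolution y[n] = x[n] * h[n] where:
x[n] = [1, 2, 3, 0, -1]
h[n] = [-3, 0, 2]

y[n] = sum_k x[k]*h[n-k]. Output length = len(x) + len(h) - 1 = 5 + 3 - 1 = 7.
y[0] = 1*-3 = -3
y[1] = 2*-3 + 1*0 = -6
y[2] = 3*-3 + 2*0 + 1*2 = -7
y[3] = 0*-3 + 3*0 + 2*2 = 4
y[4] = -1*-3 + 0*0 + 3*2 = 9
y[5] = -1*0 + 0*2 = 0
y[6] = -1*2 = -2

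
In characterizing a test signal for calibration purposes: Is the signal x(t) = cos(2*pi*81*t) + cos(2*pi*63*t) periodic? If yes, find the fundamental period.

f1 = 81 Hz, f2 = 63 Hz
Period T1 = 1/81, T2 = 1/63
Ratio T1/T2 = 63/81, which is rational.
The signal is periodic with fundamental period T = 1/GCD(81,63) = 1/9 s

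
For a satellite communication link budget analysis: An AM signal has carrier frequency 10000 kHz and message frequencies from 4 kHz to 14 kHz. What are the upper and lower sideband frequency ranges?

Upper sideband (USB) = fc + [fm_low, fm_high] = 10000 + [4, 14] = [10004, 10014] kHz
Lower sideband (LSB) = fc - [fm_high, fm_low] = 10000 - [14, 4] = [9986, 9996] kHz
Total occupied spectrum: 9986 kHz to 10014 kHz (plus carrier at 10000 kHz)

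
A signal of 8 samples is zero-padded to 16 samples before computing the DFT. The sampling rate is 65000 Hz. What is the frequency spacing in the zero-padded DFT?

Original DFT: N = 8, resolution = f_s/N = 65000/8 = 8125 Hz
Zero-padded DFT: N = 16, resolution = f_s/N = 65000/16 = 8125/2 Hz
Zero-padding interpolates the spectrum (finer frequency grid)
but does NOT improve the true spectral resolution (ability to resolve close frequencies).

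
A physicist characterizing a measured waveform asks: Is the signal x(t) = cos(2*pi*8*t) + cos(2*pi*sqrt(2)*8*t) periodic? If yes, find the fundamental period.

f1 = 8 Hz, f2 = 8*sqrt(2) Hz
Ratio f2/f1 = sqrt(2), which is irrational.
Since the frequency ratio is irrational, no common period exists.
The signal is not periodic.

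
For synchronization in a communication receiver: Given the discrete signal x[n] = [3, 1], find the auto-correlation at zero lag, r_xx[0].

The auto-correlation at zero lag r_xx[0] equals the signal energy.
r_xx[0] = sum of x[n]^2 = 3^2 + 1^2
= 9 + 1 = 10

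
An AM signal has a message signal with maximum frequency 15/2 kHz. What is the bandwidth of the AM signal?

In AM (double-sideband), the bandwidth is twice the message frequency.
BW = 2 * f_m = 2 * 15/2 kHz = 15 kHz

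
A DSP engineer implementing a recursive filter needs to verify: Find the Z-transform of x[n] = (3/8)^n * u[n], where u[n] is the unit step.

The Z-transform of a^n * u[n] is z/(z-a) for |z| > |a|.
Here a = 3/8, so X(z) = z/(z - (3/8)) = 8z/(8z - 3)
ROC: |z| > 3/8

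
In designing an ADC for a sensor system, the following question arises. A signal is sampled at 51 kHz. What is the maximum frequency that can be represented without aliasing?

The maximum frequency that can be represented without aliasing
is the Nyquist frequency: f_max = f_s / 2 = 51 kHz / 2 = 51/2 kHz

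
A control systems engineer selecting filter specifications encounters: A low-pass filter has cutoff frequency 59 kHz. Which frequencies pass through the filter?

A low-pass filter passes all frequencies below the cutoff frequency 59 kHz and attenuates higher frequencies.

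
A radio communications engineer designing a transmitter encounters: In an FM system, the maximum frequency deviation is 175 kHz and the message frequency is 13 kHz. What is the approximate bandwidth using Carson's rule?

Carson's rule: BW = 2*(delta_f + f_m)
= 2*(175 + 13) kHz = 376 kHz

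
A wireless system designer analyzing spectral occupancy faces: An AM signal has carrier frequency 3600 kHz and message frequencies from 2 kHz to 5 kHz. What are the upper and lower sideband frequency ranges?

Upper sideband (USB) = fc + [fm_low, fm_high] = 3600 + [2, 5] = [3602, 3605] kHz
Lower sideband (LSB) = fc - [fm_high, fm_low] = 3600 - [5, 2] = [3595, 3598] kHz
Total occupied spectrum: 3595 kHz to 3605 kHz (plus carrier at 3600 kHz)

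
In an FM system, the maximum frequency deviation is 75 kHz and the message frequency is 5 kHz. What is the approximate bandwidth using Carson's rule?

Carson's rule: BW = 2*(delta_f + f_m)
= 2*(75 + 5) kHz = 160 kHz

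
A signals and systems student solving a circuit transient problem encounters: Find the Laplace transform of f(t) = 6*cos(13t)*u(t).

Standard pair: cos(wt)*u(t) <-> s/(s^2+w^2)
With w = 13: L{6*cos(13t)*u(t)} = 6s/(s^2+169)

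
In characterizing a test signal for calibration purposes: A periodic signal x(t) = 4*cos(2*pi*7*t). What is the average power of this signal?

Average power of A*cos(wt) is A^2/2.
P = 4^2 / 2 = 16/2 = 8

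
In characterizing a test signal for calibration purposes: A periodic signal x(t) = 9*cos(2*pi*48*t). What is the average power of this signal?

Average power of A*cos(wt) is A^2/2.
P = 9^2 / 2 = 81/2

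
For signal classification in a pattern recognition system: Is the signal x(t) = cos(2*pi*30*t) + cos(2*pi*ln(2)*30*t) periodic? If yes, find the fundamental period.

f1 = 30 Hz, f2 = 30*ln(2) Hz
Ratio f2/f1 = ln(2), which is irrational.
Since the frequency ratio is irrational, no common period exists.
The signal is not periodic.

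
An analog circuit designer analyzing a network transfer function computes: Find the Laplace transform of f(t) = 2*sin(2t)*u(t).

Standard pair: sin(wt)*u(t) <-> w/(s^2+w^2)
With w = 2: L{2*sin(2t)*u(t)} = 4/(s^2+4)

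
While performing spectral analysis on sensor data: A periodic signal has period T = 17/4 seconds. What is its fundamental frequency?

The fundamental frequency is the reciprocal of the period.
f = 1/T = 1/(17/4) = 4/17 Hz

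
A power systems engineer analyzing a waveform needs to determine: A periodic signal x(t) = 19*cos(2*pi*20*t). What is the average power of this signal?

Average power of A*cos(wt) is A^2/2.
P = 19^2 / 2 = 361/2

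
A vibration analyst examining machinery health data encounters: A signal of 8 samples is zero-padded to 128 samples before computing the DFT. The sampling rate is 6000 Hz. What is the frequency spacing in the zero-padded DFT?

Original DFT: N = 8, resolution = f_s/N = 6000/8 = 750 Hz
Zero-padded DFT: N = 128, resolution = f_s/N = 6000/128 = 375/8 Hz
Zero-padding interpolates the spectrum (finer frequency grid)
but does NOT improve the true spectral resolution (ability to resolve close frequencies).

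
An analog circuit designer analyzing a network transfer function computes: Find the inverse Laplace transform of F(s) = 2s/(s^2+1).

Standard pair: s/(s^2+w^2) <-> cos(wt)*u(t)
With k=2, w=1: f(t) = 2*cos(t)*u(t)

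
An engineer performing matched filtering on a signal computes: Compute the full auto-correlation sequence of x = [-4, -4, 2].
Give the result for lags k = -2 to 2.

r_xx[k] = sum_m x[m]*x[m+k], indexed from 0, for k = -2 to 2:
  r_xx[-2] = x[2]*x[0] = -8
  r_xx[-1] = x[1]*x[0] + x[2]*x[1] = 8
  r_xx[0] = x[0]*x[0] + x[1]*x[1] + x[2]*x[2] = 36
  r_xx[1] = x[0]*x[1] + x[1]*x[2] = 8
  r_xx[2] = x[0]*x[2] = -8
r_xx = [-8, 8, 36, 8, -8]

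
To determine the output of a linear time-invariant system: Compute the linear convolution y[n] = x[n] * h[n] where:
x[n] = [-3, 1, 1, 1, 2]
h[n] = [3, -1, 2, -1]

y[n] = sum_k x[k]*h[n-k]. Output length = len(x) + len(h) - 1 = 5 + 4 - 1 = 8.
y[0] = -3*3 = -9
y[1] = 1*3 + -3*-1 = 6
y[2] = 1*3 + 1*-1 + -3*2 = -4
y[3] = 1*3 + 1*-1 + 1*2 + -3*-1 = 7
y[4] = 2*3 + 1*-1 + 1*2 + 1*-1 = 6
y[5] = 2*-1 + 1*2 + 1*-1 = -1
y[6] = 2*2 + 1*-1 = 3
y[7] = 2*-1 = -2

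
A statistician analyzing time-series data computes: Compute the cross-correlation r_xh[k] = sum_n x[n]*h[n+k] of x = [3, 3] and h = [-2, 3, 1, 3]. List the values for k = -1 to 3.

Both sequences indexed from 0 and zero outside their support.
Lags with overlap: k = -1 to 3.
  r_xh[-1] = x[1]*h[0] = -6
  r_xh[0] = x[0]*h[0] + x[1]*h[1] = 3
  r_xh[1] = x[0]*h[1] + x[1]*h[2] = 12
  r_xh[2] = x[0]*h[2] + x[1]*h[3] = 12
  r_xh[3] = x[0]*h[3] = 9
r_xh = [-6, 3, 12, 12, 9] (for k = -1, ..., 3)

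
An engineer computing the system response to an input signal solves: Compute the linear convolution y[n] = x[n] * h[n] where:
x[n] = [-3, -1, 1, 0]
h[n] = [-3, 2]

y[n] = sum_k x[k]*h[n-k]. Output length = len(x) + len(h) - 1 = 4 + 2 - 1 = 5.
y[0] = -3*-3 = 9
y[1] = -1*-3 + -3*2 = -3
y[2] = 1*-3 + -1*2 = -5
y[3] = 0*-3 + 1*2 = 2
y[4] = 0*2 = 0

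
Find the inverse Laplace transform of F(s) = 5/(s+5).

Standard pair: k/(s+a) <-> k*e^(-at)*u(t)
With k=5, a=5: f(t) = 5*e^(-5t)*u(t)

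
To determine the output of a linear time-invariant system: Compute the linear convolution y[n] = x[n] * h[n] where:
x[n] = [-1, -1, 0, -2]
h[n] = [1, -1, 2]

y[n] = sum_k x[k]*h[n-k]. Output length = len(x) + len(h) - 1 = 4 + 3 - 1 = 6.
y[0] = -1*1 = -1
y[1] = -1*1 + -1*-1 = 0
y[2] = 0*1 + -1*-1 + -1*2 = -1
y[3] = -2*1 + 0*-1 + -1*2 = -4
y[4] = -2*-1 + 0*2 = 2
y[5] = -2*2 = -4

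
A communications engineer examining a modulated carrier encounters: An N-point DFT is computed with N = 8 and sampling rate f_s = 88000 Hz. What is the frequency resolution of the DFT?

DFT frequency resolution = f_s / N
= 88000 / 8 = 11000 Hz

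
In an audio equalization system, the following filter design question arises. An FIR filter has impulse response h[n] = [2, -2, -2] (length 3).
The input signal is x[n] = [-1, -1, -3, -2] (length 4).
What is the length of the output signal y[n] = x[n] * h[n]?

For linear convolution, the output length is:
len(y) = len(x) + len(h) - 1 = 4 + 3 - 1 = 6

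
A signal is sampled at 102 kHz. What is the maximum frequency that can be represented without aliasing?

The maximum frequency that can be represented without aliasing
is the Nyquist frequency: f_max = f_s / 2 = 102 kHz / 2 = 51 kHz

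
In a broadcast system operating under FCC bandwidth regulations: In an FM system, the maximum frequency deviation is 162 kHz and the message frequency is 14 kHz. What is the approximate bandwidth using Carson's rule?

Carson's rule: BW = 2*(delta_f + f_m)
= 2*(162 + 14) kHz = 352 kHz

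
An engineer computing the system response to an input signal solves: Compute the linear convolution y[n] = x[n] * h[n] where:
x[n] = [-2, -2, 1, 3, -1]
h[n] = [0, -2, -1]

y[n] = sum_k x[k]*h[n-k]. Output length = len(x) + len(h) - 1 = 5 + 3 - 1 = 7.
y[0] = -2*0 = 0
y[1] = -2*0 + -2*-2 = 4
y[2] = 1*0 + -2*-2 + -2*-1 = 6
y[3] = 3*0 + 1*-2 + -2*-1 = 0
y[4] = -1*0 + 3*-2 + 1*-1 = -7
y[5] = -1*-2 + 3*-1 = -1
y[6] = -1*-1 = 1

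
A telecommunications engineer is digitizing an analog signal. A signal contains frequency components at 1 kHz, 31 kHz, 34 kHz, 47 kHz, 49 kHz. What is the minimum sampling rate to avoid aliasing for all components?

The highest frequency component is f_max = 49 kHz.
Nyquist rate = 2 * f_max = 2 * 49 kHz = 98 kHz.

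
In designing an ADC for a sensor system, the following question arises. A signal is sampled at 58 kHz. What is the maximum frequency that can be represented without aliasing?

The maximum frequency that can be represented without aliasing
is the Nyquist frequency: f_max = f_s / 2 = 58 kHz / 2 = 29 kHz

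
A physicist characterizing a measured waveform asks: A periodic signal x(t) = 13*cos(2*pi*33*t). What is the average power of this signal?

Average power of A*cos(wt) is A^2/2.
P = 13^2 / 2 = 169/2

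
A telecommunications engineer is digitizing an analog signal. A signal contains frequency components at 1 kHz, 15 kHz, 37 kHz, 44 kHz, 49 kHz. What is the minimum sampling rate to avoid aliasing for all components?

The highest frequency component is f_max = 49 kHz.
Nyquist rate = 2 * f_max = 2 * 49 kHz = 98 kHz.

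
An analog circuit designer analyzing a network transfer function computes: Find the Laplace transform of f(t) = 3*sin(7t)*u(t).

Standard pair: sin(wt)*u(t) <-> w/(s^2+w^2)
With w = 7: L{3*sin(7t)*u(t)} = 21/(s^2+49)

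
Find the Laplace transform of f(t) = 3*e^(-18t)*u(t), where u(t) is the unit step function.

Standard Laplace transform pair:
e^(-at)*u(t) <-> 1/(s+a)
With a = 18: L{3*e^(-18t)*u(t)} = 3/(s+18), ROC: Re(s) > -18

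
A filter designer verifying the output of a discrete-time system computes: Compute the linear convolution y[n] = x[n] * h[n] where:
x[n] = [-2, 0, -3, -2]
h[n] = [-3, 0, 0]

y[n] = sum_k x[k]*h[n-k]. Output length = len(x) + len(h) - 1 = 4 + 3 - 1 = 6.
y[0] = -2*-3 = 6
y[1] = 0*-3 + -2*0 = 0
y[2] = -3*-3 + 0*0 + -2*0 = 9
y[3] = -2*-3 + -3*0 + 0*0 = 6
y[4] = -2*0 + -3*0 = 0
y[5] = -2*0 = 0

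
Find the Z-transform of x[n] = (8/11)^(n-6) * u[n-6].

Time-shifting property: if X(z) = Z{x[n]}, then Z{x[n-d]} = z^(-d) * X(z)
X(z) = z/(z - 8/11) for x[n] = (8/11)^n * u[n]
Z{x[n-6]} = z^(-6) * z/(z - 8/11) = z^(-5)/(z - 8/11)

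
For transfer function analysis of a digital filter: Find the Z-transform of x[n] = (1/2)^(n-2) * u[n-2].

Time-shifting property: if X(z) = Z{x[n]}, then Z{x[n-d]} = z^(-d) * X(z)
X(z) = z/(z - 1/2) for x[n] = (1/2)^n * u[n]
Z{x[n-2]} = z^(-2) * z/(z - 1/2) = z^(-1)/(z - 1/2)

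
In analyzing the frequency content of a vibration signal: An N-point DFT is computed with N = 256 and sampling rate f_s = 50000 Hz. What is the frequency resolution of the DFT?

DFT frequency resolution = f_s / N
= 50000 / 256 = 3125/16 Hz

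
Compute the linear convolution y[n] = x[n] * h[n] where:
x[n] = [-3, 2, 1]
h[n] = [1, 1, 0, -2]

y[n] = sum_k x[k]*h[n-k]. Output length = len(x) + len(h) - 1 = 3 + 4 - 1 = 6.
y[0] = -3*1 = -3
y[1] = 2*1 + -3*1 = -1
y[2] = 1*1 + 2*1 + -3*0 = 3
y[3] = 1*1 + 2*0 + -3*-2 = 7
y[4] = 1*0 + 2*-2 = -4
y[5] = 1*-2 = -2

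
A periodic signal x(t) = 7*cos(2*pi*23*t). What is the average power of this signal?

Average power of A*cos(wt) is A^2/2.
P = 7^2 / 2 = 49/2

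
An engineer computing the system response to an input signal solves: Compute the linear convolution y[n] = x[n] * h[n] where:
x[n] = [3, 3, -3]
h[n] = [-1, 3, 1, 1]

y[n] = sum_k x[k]*h[n-k]. Output length = len(x) + len(h) - 1 = 3 + 4 - 1 = 6.
y[0] = 3*-1 = -3
y[1] = 3*-1 + 3*3 = 6
y[2] = -3*-1 + 3*3 + 3*1 = 15
y[3] = -3*3 + 3*1 + 3*1 = -3
y[4] = -3*1 + 3*1 = 0
y[5] = -3*1 = -3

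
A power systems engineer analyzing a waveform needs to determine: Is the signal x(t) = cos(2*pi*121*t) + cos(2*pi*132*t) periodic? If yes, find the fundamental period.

f1 = 121 Hz, f2 = 132 Hz
Period T1 = 1/121, T2 = 1/132
Ratio T1/T2 = 132/121, which is rational.
The signal is periodic with fundamental period T = 1/GCD(121,132) = 1/11 s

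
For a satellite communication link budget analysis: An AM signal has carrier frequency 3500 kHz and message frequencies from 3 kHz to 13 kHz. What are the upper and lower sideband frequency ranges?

Upper sideband (USB) = fc + [fm_low, fm_high] = 3500 + [3, 13] = [3503, 3513] kHz
Lower sideband (LSB) = fc - [fm_high, fm_low] = 3500 - [13, 3] = [3487, 3497] kHz
Total occupied spectrum: 3487 kHz to 3513 kHz (plus carrier at 3500 kHz)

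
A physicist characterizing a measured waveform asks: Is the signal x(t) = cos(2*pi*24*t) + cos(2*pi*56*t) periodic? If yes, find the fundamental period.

f1 = 24 Hz, f2 = 56 Hz
Period T1 = 1/24, T2 = 1/56
Ratio T1/T2 = 56/24, which is rational.
The signal is periodic with fundamental period T = 1/GCD(24,56) = 1/8 s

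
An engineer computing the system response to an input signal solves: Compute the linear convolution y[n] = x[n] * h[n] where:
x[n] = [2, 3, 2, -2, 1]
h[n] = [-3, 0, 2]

y[n] = sum_k x[k]*h[n-k]. Output length = len(x) + len(h) - 1 = 5 + 3 - 1 = 7.
y[0] = 2*-3 = -6
y[1] = 3*-3 + 2*0 = -9
y[2] = 2*-3 + 3*0 + 2*2 = -2
y[3] = -2*-3 + 2*0 + 3*2 = 12
y[4] = 1*-3 + -2*0 + 2*2 = 1
y[5] = 1*0 + -2*2 = -4
y[6] = 1*2 = 2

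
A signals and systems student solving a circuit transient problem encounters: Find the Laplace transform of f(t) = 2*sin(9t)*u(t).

Standard pair: sin(wt)*u(t) <-> w/(s^2+w^2)
With w = 9: L{2*sin(9t)*u(t)} = 18/(s^2+81)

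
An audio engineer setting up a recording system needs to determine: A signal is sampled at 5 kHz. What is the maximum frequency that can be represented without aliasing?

The maximum frequency that can be represented without aliasing
is the Nyquist frequency: f_max = f_s / 2 = 5 kHz / 2 = 5/2 kHz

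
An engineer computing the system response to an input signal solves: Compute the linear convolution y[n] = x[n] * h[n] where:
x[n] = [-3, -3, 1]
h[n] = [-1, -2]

y[n] = sum_k x[k]*h[n-k]. Output length = len(x) + len(h) - 1 = 3 + 2 - 1 = 4.
y[0] = -3*-1 = 3
y[1] = -3*-1 + -3*-2 = 9
y[2] = 1*-1 + -3*-2 = 5
y[3] = 1*-2 = -2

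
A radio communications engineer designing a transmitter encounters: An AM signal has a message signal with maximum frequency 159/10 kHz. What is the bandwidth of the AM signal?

In AM (double-sideband), the bandwidth is twice the message frequency.
BW = 2 * f_m = 2 * 159/10 kHz = 159/5 kHz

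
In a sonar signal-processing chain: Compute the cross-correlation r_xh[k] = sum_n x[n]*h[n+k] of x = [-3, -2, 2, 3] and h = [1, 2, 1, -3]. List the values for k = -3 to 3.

Both sequences indexed from 0 and zero outside their support.
Lags with overlap: k = -3 to 3.
  r_xh[-3] = x[3]*h[0] = 3
  r_xh[-2] = x[2]*h[0] + x[3]*h[1] = 8
  r_xh[-1] = x[1]*h[0] + x[2]*h[1] + x[3]*h[2] = 5
  r_xh[0] = x[0]*h[0] + x[1]*h[1] + x[2]*h[2] + x[3]*h[3] = -14
  r_xh[1] = x[0]*h[1] + x[1]*h[2] + x[2]*h[3] = -14
  r_xh[2] = x[0]*h[2] + x[1]*h[3] = 3
  r_xh[3] = x[0]*h[3] = 9
r_xh = [3, 8, 5, -14, -14, 3, 9] (for k = -3, ..., 3)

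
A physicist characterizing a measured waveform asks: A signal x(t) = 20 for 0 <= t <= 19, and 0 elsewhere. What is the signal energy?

Energy = integral of |x(t)|^2 dt over the signal duration
= 20^2 * 19 = 400 * 19 = 7600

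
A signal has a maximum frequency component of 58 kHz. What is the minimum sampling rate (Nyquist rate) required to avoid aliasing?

By the Nyquist-Shannon sampling theorem,
the minimum sampling rate (Nyquist rate) must be at least 2 * f_max.
Nyquist rate = 2 * 58 kHz = 116 kHz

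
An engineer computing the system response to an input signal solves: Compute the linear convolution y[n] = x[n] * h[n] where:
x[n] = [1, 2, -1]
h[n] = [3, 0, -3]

y[n] = sum_k x[k]*h[n-k]. Output length = len(x) + len(h) - 1 = 3 + 3 - 1 = 5.
y[0] = 1*3 = 3
y[1] = 2*3 + 1*0 = 6
y[2] = -1*3 + 2*0 + 1*-3 = -6
y[3] = -1*0 + 2*-3 = -6
y[4] = -1*-3 = 3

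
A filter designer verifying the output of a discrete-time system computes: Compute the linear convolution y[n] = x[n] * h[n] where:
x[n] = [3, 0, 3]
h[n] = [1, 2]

y[n] = sum_k x[k]*h[n-k]. Output length = len(x) + len(h) - 1 = 3 + 2 - 1 = 4.
y[0] = 3*1 = 3
y[1] = 0*1 + 3*2 = 6
y[2] = 3*1 + 0*2 = 3
y[3] = 3*2 = 6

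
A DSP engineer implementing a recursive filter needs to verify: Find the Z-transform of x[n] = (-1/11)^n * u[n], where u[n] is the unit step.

The Z-transform of a^n * u[n] is z/(z-a) for |z| > |a|.
Here a = -1/11, so X(z) = z/(z - (-1/11)) = 11z/(11z + 1)
ROC: |z| > 1/11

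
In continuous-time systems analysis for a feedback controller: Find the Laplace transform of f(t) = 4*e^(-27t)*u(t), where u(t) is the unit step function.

Standard Laplace transform pair:
e^(-at)*u(t) <-> 1/(s+a)
With a = 27: L{4*e^(-27t)*u(t)} = 4/(s+27), ROC: Re(s) > -27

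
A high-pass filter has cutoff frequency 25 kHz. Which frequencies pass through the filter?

A high-pass filter passes all frequencies above the cutoff frequency 25 kHz and attenuates lower frequencies.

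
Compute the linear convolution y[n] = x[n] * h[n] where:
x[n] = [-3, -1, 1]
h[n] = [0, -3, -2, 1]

y[n] = sum_k x[k]*h[n-k]. Output length = len(x) + len(h) - 1 = 3 + 4 - 1 = 6.
y[0] = -3*0 = 0
y[1] = -1*0 + -3*-3 = 9
y[2] = 1*0 + -1*-3 + -3*-2 = 9
y[3] = 1*-3 + -1*-2 + -3*1 = -4
y[4] = 1*-2 + -1*1 = -3
y[5] = 1*1 = 1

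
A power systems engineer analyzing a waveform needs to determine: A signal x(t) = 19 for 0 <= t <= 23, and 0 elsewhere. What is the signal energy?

Energy = integral of |x(t)|^2 dt over the signal duration
= 19^2 * 23 = 361 * 23 = 8303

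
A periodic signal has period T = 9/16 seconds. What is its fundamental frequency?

The fundamental frequency is the reciprocal of the period.
f = 1/T = 1/(9/16) = 16/9 Hz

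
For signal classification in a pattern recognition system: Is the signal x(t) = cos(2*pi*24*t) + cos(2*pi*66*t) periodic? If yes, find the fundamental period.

f1 = 24 Hz, f2 = 66 Hz
Period T1 = 1/24, T2 = 1/66
Ratio T1/T2 = 66/24, which is rational.
The signal is periodic with fundamental period T = 1/GCD(24,66) = 1/6 s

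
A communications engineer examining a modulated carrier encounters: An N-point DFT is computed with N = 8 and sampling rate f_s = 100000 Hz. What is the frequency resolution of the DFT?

DFT frequency resolution = f_s / N
= 100000 / 8 = 12500 Hz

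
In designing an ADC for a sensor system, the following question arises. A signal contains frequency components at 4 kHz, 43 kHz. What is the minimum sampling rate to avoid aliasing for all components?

The highest frequency component is f_max = 43 kHz.
Nyquist rate = 2 * f_max = 2 * 43 kHz = 86 kHz.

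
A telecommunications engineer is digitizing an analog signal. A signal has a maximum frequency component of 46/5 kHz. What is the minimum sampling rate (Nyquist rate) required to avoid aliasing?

By the Nyquist-Shannon sampling theorem,
the minimum sampling rate (Nyquist rate) must be at least 2 * f_max.
Nyquist rate = 2 * 46/5 kHz = 92/5 kHz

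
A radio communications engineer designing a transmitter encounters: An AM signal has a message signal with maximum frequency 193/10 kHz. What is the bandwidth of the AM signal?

In AM (double-sideband), the bandwidth is twice the message frequency.
BW = 2 * f_m = 2 * 193/10 kHz = 193/5 kHz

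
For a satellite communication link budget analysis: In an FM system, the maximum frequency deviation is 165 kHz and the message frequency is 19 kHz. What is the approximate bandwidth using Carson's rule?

Carson's rule: BW = 2*(delta_f + f_m)
= 2*(165 + 19) kHz = 368 kHz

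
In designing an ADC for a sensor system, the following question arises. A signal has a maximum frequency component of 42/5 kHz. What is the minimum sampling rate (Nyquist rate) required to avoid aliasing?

By the Nyquist-Shannon sampling theorem,
the minimum sampling rate (Nyquist rate) must be at least 2 * f_max.
Nyquist rate = 2 * 42/5 kHz = 84/5 kHz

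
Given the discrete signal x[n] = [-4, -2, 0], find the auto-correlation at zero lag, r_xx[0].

The auto-correlation at zero lag r_xx[0] equals the signal energy.
r_xx[0] = sum of x[n]^2 = (-4)^2 + (-2)^2 + 0^2
= 16 + 4 + 0 = 20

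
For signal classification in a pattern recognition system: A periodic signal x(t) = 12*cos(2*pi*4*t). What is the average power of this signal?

Average power of A*cos(wt) is A^2/2.
P = 12^2 / 2 = 144/2 = 72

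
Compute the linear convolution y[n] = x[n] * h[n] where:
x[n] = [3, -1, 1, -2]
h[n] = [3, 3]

y[n] = sum_k x[k]*h[n-k]. Output length = len(x) + len(h) - 1 = 4 + 2 - 1 = 5.
y[0] = 3*3 = 9
y[1] = -1*3 + 3*3 = 6
y[2] = 1*3 + -1*3 = 0
y[3] = -2*3 + 1*3 = -3
y[4] = -2*3 = -6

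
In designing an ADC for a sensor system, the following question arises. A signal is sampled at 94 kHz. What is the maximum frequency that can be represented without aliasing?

The maximum frequency that can be represented without aliasing
is the Nyquist frequency: f_max = f_s / 2 = 94 kHz / 2 = 47 kHz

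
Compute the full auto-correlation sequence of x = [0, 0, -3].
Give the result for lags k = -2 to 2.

r_xx[k] = sum_m x[m]*x[m+k], indexed from 0, for k = -2 to 2:
  r_xx[-2] = x[2]*x[0] = 0
  r_xx[-1] = x[1]*x[0] + x[2]*x[1] = 0
  r_xx[0] = x[0]*x[0] + x[1]*x[1] + x[2]*x[2] = 9
  r_xx[1] = x[0]*x[1] + x[1]*x[2] = 0
  r_xx[2] = x[0]*x[2] = 0
r_xx = [0, 0, 9, 0, 0]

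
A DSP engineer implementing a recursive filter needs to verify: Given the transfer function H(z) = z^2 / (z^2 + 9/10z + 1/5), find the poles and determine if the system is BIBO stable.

Poles are roots of the denominator: z^2 + 9/10z + 1/5 = 0.
Quadratic formula: z = [-(9/10) +/- sqrt((9/10)^2 - 4*(1/5))] / 2
Discriminant = 81/100 - 4/5 = 1/100; sqrt = 1/10.
z = (-9/10 +/- 1/10) / 2 => z = -2/5 or z = -1/2.
|p1| = 1/2, |p2| = 2/5.
For BIBO stability, all poles must lie inside the unit circle (|p| < 1).
System is STABLE since both |p| < 1.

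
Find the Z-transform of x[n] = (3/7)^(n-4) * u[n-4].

Time-shifting property: if X(z) = Z{x[n]}, then Z{x[n-d]} = z^(-d) * X(z)
X(z) = z/(z - 3/7) for x[n] = (3/7)^n * u[n]
Z{x[n-4]} = z^(-4) * z/(z - 3/7) = z^(-3)/(z - 3/7)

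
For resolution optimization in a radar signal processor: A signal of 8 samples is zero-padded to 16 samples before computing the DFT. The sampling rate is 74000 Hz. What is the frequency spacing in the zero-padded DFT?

Original DFT: N = 8, resolution = f_s/N = 74000/8 = 9250 Hz
Zero-padded DFT: N = 16, resolution = f_s/N = 74000/16 = 4625 Hz
Zero-padding interpolates the spectrum (finer frequency grid)
but does NOT improve the true spectral resolution (ability to resolve close frequencies).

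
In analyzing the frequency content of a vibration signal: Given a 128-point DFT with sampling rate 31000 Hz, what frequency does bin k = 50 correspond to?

The frequency of DFT bin k is: f_k = k * f_s / N
f_50 = 50 * 31000 / 128 = 96875/8 Hz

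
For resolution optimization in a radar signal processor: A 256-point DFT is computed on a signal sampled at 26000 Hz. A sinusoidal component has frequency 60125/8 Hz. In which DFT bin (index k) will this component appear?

DFT frequency resolution = f_s/N = 26000/256 = 1625/16 Hz
Bin index k = f_signal / resolution = 60125/8 / 1625/16 = 74
The signal frequency 60125/8 Hz falls in DFT bin k = 74.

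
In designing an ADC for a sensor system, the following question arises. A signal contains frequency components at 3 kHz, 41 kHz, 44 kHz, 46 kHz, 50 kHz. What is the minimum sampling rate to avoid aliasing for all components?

The highest frequency component is f_max = 50 kHz.
Nyquist rate = 2 * f_max = 2 * 50 kHz = 100 kHz.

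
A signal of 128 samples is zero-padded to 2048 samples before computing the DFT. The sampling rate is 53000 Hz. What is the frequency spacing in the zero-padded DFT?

Original DFT: N = 128, resolution = f_s/N = 53000/128 = 6625/16 Hz
Zero-padded DFT: N = 2048, resolution = f_s/N = 53000/2048 = 6625/256 Hz
Zero-padding interpolates the spectrum (finer frequency grid)
but does NOT improve the true spectral resolution (ability to resolve close frequencies).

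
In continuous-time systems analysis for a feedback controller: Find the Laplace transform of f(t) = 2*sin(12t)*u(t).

Standard pair: sin(wt)*u(t) <-> w/(s^2+w^2)
With w = 12: L{2*sin(12t)*u(t)} = 24/(s^2+144)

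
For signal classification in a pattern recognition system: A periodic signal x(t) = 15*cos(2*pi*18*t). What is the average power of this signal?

Average power of A*cos(wt) is A^2/2.
P = 15^2 / 2 = 225/2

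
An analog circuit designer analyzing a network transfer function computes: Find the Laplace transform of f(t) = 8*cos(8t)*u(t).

Standard pair: cos(wt)*u(t) <-> s/(s^2+w^2)
With w = 8: L{8*cos(8t)*u(t)} = 8s/(s^2+64)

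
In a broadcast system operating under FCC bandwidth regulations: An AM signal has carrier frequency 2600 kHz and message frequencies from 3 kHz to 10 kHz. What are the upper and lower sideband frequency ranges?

Upper sideband (USB) = fc + [fm_low, fm_high] = 2600 + [3, 10] = [2603, 2610] kHz
Lower sideband (LSB) = fc - [fm_high, fm_low] = 2600 - [10, 3] = [2590, 2597] kHz
Total occupied spectrum: 2590 kHz to 2610 kHz (plus carrier at 2600 kHz)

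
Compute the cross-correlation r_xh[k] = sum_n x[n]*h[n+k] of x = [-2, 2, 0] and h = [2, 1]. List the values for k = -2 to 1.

Both sequences indexed from 0 and zero outside their support.
Lags with overlap: k = -2 to 1.
  r_xh[-2] = x[2]*h[0] = 0
  r_xh[-1] = x[1]*h[0] + x[2]*h[1] = 4
  r_xh[0] = x[0]*h[0] + x[1]*h[1] = -2
  r_xh[1] = x[0]*h[1] = -2
r_xh = [0, 4, -2, -2] (for k = -2, ..., 1)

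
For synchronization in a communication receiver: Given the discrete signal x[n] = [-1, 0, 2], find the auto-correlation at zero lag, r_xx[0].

The auto-correlation at zero lag r_xx[0] equals the signal energy.
r_xx[0] = sum of x[n]^2 = (-1)^2 + 0^2 + 2^2
= 1 + 0 + 4 = 5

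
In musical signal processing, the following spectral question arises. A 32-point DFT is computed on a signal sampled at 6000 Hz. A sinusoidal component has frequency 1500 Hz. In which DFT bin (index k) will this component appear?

DFT frequency resolution = f_s/N = 6000/32 = 375/2 Hz
Bin index k = f_signal / resolution = 1500 / 375/2 = 8
The signal frequency 1500 Hz falls in DFT bin k = 8.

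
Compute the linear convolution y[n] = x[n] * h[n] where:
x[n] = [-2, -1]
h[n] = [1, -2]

y[n] = sum_k x[k]*h[n-k]. Output length = len(x) + len(h) - 1 = 2 + 2 - 1 = 3.
y[0] = -2*1 = -2
y[1] = -1*1 + -2*-2 = 3
y[2] = -1*-2 = 2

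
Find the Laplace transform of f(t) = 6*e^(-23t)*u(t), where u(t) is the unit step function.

Standard Laplace transform pair:
e^(-at)*u(t) <-> 1/(s+a)
With a = 23: L{6*e^(-23t)*u(t)} = 6/(s+23), ROC: Re(s) > -23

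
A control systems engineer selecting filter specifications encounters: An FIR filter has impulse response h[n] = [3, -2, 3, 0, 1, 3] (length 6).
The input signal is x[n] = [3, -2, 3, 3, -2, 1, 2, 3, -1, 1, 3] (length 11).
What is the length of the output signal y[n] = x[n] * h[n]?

For linear convolution, the output length is:
len(y) = len(x) + len(h) - 1 = 11 + 6 - 1 = 16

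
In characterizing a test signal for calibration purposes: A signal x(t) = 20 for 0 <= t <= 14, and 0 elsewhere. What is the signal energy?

Energy = integral of |x(t)|^2 dt over the signal duration
= 20^2 * 14 = 400 * 14 = 5600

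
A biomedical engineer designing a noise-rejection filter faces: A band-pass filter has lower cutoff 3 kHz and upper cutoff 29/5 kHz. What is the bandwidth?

Bandwidth = f_high - f_low
= 29/5 kHz - 3 kHz = 14/5 kHz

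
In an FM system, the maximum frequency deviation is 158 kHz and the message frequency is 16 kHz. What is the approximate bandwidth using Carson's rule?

Carson's rule: BW = 2*(delta_f + f_m)
= 2*(158 + 16) kHz = 348 kHz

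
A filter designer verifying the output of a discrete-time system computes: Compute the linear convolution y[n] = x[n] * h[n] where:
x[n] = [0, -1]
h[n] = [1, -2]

y[n] = sum_k x[k]*h[n-k]. Output length = len(x) + len(h) - 1 = 2 + 2 - 1 = 3.
y[0] = 0*1 = 0
y[1] = -1*1 + 0*-2 = -1
y[2] = -1*-2 = 2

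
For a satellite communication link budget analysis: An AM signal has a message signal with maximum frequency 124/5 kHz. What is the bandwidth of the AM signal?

In AM (double-sideband), the bandwidth is twice the message frequency.
BW = 2 * f_m = 2 * 124/5 kHz = 248/5 kHz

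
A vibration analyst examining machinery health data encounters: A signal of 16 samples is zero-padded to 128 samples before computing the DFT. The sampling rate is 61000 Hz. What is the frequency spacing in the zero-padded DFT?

Original DFT: N = 16, resolution = f_s/N = 61000/16 = 7625/2 Hz
Zero-padded DFT: N = 128, resolution = f_s/N = 61000/128 = 7625/16 Hz
Zero-padding interpolates the spectrum (finer frequency grid)
but does NOT improve the true spectral resolution (ability to resolve close frequencies).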